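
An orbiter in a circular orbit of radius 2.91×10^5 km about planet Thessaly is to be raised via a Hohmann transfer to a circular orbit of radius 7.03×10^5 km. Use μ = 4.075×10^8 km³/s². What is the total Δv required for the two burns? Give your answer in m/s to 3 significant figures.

Transfer-ellipse semi-major axis a_t = (r₁ + r₂)/2 = (2.910×10^5 + 7.030×10^5)/2 = 4.970×10^5 km.
At r₁ the circular-orbit speed is v₁ = √(μ/r₁) = 37.421 km/s.
On the transfer ellipse at r₁, vis-viva equation gives v_p = √[μ(2/r₁ − 1/a_t)] = 44.506 km/s.
First burn Δv₁ = |v_p − v₁| = 7.085 km/s.
At r₂, v₂ = √(μ/r₂) = 24.076 km/s.
Transfer-orbit speed at r₂: v_a = √[μ(2/r₂ − 1/a_t)] = 18.423 km/s.
Second burn Δv₂ = |v₂ − v_a| = 5.653 km/s.
Δv = Δv₁ + Δv₂ = 7.085 + 5.653 = 12.74 km/s.

Δv = 12700 m/s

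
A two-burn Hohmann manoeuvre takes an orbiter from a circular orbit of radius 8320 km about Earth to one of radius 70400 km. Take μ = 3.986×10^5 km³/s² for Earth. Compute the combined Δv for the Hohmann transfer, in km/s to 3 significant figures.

Δv = 3.62 km/s

Transfer-ellipse semi-major axis a_t = (r₁ + r₂)/2 = (8320 + 70400)/2 = 39360 km.
At r₁ the circular-orbit speed is v₁ = √(μ/r₁) = 6.9216 km/s.
On the transfer ellipse at r₁, vis-viva gives v_p = √[μ(2/r₁ − 1/a_t)] = 9.2569 km/s.
First burn Δv₁ = |v_p − v₁| = 2.3353 km/s.
Circular speed at r₂: v₂ = √(μ/r₂) = 2.3795 km/s.
Transfer-orbit speed at r₂: v_a = √[μ(2/r₂ − 1/a_t)] = 1.0940 km/s.
Second burn Δv₂ = |v₂ − v_a| = 1.2855 km/s.
Total Δv = Δv₁ + Δv₂ = 3.621 km/s.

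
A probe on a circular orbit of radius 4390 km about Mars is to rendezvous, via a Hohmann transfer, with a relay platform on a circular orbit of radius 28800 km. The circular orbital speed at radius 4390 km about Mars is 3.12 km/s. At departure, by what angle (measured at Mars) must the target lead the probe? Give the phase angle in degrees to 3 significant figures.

From the circular-orbit relation v² = μ/r at r = 4390 km: μ = v²r = (3.12)² × 4390 = 42734.0 km³/s².
The Hohmann ellipse has a_t = (r₁ + r₂)/2 = 16595 km.
The half-period of the transfer ellipse is t = π√(a_t³/μ) = 32488 s.
The target's mean motion on its circular orbit is ω₂ = √(μ/r₂³) = 4.2296×10^-5 rad/s.
Angle swept by the target during transfer: ω₂·t = 1.3741 rad = 78.73°.
The probe traverses 180° on the transfer ellipse, so the target must lead by 180° − 78.73° = 101°.

φ = 101°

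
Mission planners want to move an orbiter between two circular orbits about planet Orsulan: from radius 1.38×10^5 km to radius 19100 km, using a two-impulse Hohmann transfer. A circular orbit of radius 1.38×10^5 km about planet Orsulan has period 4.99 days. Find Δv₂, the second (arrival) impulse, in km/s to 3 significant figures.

Δv₂ = 1.76 km/s

From Kepler's third law T² = 4π²r³/μ at r = 1.38×10^5 km, T = 4.99 days = 4.99 × 86400 s = 4.31136×10^5 s: μ = 4π²r³/T² = 5.58172×10^5 km³/s².
The Hohmann ellipse has a_t = (r₁ + r₂)/2 = 78550 km.
On the circular orbit at r = 19100 km, v_c = √(μ/r) = 5.406 km/s.
Vis-viva on the transfer ellipse at r = 19100 km gives v_t = √[μ(2/r − 1/a_t)] = 7.165 km/s.
Δv₂ = |v_t − v_c| = |7.165 − 5.406| = 1.759 km/s.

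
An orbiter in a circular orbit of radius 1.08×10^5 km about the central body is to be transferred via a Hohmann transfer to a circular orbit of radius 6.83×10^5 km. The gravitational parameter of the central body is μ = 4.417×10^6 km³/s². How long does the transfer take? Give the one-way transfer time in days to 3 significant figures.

t = 4.30 days

Transfer-ellipse semi-major axis a_t = (r₁ + r₂)/2 = (1.080×10^5 + 6.830×10^5)/2 = 3.955×10^5 km.
By Kepler's third law the transfer-orbit period is T = 2π√(a_t³/μ), so t = T/2 = 3.718×10^5 s.
Converting: 3.718×10^5 s ÷ 86400 s/day = 4.30 days.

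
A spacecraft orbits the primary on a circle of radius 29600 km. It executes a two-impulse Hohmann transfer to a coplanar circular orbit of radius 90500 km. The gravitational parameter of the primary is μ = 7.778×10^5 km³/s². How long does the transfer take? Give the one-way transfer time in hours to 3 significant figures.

Semi-major axis of the transfer orbit: a_t = (29600 + 90500)/2 = 60050 km.
By Kepler's third law the transfer-orbit period is T = 2π√(a_t³/μ), so t = T/2 = 52420 s.
Converting: 52420 s ÷ 3600 s/hour = 14.6 hours.

t = 14.6 hours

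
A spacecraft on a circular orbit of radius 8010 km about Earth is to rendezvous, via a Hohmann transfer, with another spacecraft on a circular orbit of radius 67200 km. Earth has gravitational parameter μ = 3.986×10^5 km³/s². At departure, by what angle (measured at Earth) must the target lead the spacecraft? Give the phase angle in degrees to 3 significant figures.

The Hohmann ellipse has a_t = (r₁ + r₂)/2 = 37605 km.
The half-period of the transfer ellipse is t = π√(a_t³/μ) = 36290 s.
Target angular speed ω₂ = √(μ/r₂³) = 3.624×10^-5 rad/s.
Angle swept by the target during transfer: ω₂·t = 1.3151 rad = 75.35°.
Arrival is 180° from departure on the ellipse, so φ = 180° − 75.35° = 105°.

φ = 105°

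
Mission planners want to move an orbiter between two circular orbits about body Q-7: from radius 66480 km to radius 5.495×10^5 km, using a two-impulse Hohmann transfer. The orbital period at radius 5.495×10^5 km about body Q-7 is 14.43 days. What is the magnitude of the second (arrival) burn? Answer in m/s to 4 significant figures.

Δv₂ = 1483 m/s

From Kepler's third law T² = 4π²r³/μ at r = 5.495×10^5 km, T = 14.43 days = 14.43 × 86400 s = 1.246752×10^6 s: μ = 4π²r³/T² = 4.21408×10^6 km³/s².
Semi-major axis of the transfer orbit: a_t = (66480 + 5.495×10^5)/2 = 3.0799×10^5 km.
On the circular orbit at r = 5.495×10^5 km, v_c = √(μ/r) = 2.7693 km/s.
Vis-viva on the transfer ellipse at r = 5.495×10^5 km gives v_t = √[μ(2/r − 1/a_t)] = 1.2866 km/s.
Δv₂ = |v_t − v_c| = |1.2866 − 2.7693| = 1.483 km/s.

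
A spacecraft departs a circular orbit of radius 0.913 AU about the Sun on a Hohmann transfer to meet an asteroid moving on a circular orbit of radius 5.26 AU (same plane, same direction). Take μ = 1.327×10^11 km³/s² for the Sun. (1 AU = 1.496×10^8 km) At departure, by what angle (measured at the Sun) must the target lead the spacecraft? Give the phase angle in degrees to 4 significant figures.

φ = 99.09°

In km: r₁ = 0.913 × 1.496×10^8 = 1.365848×10^8 km; r₂ = 5.26 × 1.496×10^8 = 7.86896×10^8 km.
The Hohmann ellipse has a_t = (r₁ + r₂)/2 = 4.617404×10^8 km.
The half-period of the transfer ellipse is t = π√(a_t³/μ) = 8.5568×10^7 s.
Target angular speed ω₂ = √(μ/r₂³) = 1.6503×10^-8 rad/s.
Angle swept by the target during transfer: ω₂·t = 1.4121 rad = 80.91°.
The spacecraft traverses 180° on the transfer ellipse, so the target must lead by 180° − 80.91° = 99.09°.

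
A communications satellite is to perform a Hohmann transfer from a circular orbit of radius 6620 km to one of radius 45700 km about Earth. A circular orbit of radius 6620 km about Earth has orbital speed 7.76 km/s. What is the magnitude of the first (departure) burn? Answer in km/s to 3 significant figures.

From the circular-orbit relation v² = μ/r at r = 6620 km: μ = v²r = (7.76)² × 6620 = 3.98641×10^5 km³/s².
Transfer-ellipse semi-major axis a_t = (r₁ + r₂)/2 = (6620 + 45700)/2 = 26160 km.
On the circular orbit at r = 6620 km, v_c = √(μ/r) = 7.7600 km/s.
Transfer-orbit speed at the same r (vis-viva, a = a_t): v_t = √[μ(2/r − 1/a_t)] = 10.257 km/s.
Δv₁ = |v_t − v_c| = |10.257 − 7.7600| = 2.497 km/s.

Δv₁ = 2.50 km/s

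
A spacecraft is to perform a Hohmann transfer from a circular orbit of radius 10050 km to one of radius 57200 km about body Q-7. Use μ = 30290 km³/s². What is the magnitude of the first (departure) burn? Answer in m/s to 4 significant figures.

Δv₁ = 528.2 m/s

Semi-major axis of the transfer orbit: a_t = (10050 + 57200)/2 = 33625 km.
Circular speed at r = 10050 km: v_c = √(μ/r) = 1.7361 km/s.
Transfer-orbit speed at the same r (vis-viva, a = a_t): v_t = √[μ(2/r − 1/a_t)] = 2.2643 km/s.
Δv₁ = |v_t − v_c| = |2.2643 − 1.7361| = 0.5282 km/s.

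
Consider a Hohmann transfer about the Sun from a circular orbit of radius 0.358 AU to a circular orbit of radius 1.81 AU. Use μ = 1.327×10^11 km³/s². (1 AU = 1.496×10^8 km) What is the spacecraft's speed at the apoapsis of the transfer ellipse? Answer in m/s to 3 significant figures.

v = 12700 m/s

In km: r₁ = 0.358 × 1.496×10^8 = 5.35568×10^7 km; r₂ = 1.81 × 1.496×10^8 = 2.70776×10^8 km.
Transfer-ellipse semi-major axis a_t = (r₁ + r₂)/2 = (5.35568×10^7 + 2.70776×10^8)/2 = 1.621664×10^8 km.
At apoapsis, r = 2.70776×10^8 km.
Applying v² = μ(2/r − 1/a_t): v = 12.72 km/s.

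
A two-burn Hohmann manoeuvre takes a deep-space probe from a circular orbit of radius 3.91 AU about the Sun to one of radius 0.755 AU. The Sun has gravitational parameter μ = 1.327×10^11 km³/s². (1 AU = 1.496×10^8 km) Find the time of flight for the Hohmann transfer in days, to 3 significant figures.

t = 651 days

In km: r₁ = 3.91 × 1.496×10^8 = 5.84936×10^8 km; r₂ = 0.755 × 1.496×10^8 = 1.12948×10^8 km.
Transfer-ellipse semi-major axis a_t = (r₁ + r₂)/2 = (5.84936×10^8 + 1.12948×10^8)/2 = 3.48942×10^8 km.
Transfer time t = π√(a_t³/μ) = π√((3.48942×10^8)³ / 1.327×10^11) = 5.621×10^7 s.
Converting: 5.621×10^7 s ÷ 86400 s/day = 651 days.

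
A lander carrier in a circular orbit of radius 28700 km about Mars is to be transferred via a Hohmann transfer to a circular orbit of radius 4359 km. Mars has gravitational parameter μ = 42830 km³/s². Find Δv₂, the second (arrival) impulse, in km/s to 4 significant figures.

Δv₂ = 0.9958 km/s

The Hohmann ellipse has a_t = (r₁ + r₂)/2 = 16529.5 km.
On the circular orbit at r = 4359 km, v_c = √(μ/r) = 3.1346 km/s.
Transfer-orbit speed at the same r (vis-viva, a = a_t): v_t = √[μ(2/r − 1/a_t)] = 4.1304 km/s.
Δv₂ = |v_t − v_c| = |4.1304 − 3.1346| = 0.9958 km/s.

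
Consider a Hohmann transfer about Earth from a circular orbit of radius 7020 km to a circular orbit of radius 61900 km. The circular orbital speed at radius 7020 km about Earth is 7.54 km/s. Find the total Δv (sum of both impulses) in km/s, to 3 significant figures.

From the circular-orbit relation v² = μ/r at r = 7020 km: μ = v²r = (7.54)² × 7020 = 3.99098×10^5 km³/s².
Semi-major axis of the transfer orbit: a_t = (7020 + 61900)/2 = 34460 km.
At r₁ the circular-orbit speed is v₁ = √(μ/r₁) = 7.5400 km/s.
Transfer-orbit speed at r₁ (v² = μ(2/r − 1/a)): v_p = √[μ(2/r₁ − 1/a_t)] = 10.106 km/s.
First burn Δv₁ = |v_p − v₁| = 2.566 km/s.
Circular speed at r₂: v₂ = √(μ/r₂) = 2.539 km/s.
Transfer-orbit speed at r₂: v_a = √[μ(2/r₂ − 1/a_t)] = 1.146 km/s.
Second burn Δv₂ = |v₂ − v_a| = 1.393 km/s.
Total Δv = Δv₁ + Δv₂ = 3.959 km/s.

Δv = 3.96 km/s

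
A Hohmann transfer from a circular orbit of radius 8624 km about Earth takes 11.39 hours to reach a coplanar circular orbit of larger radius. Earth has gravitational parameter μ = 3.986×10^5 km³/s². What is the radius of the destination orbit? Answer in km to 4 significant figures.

r₂ = 72970 km

Transfer time t = 11.39 hours = 41004 s, and t = π√(a_t³/μ).
So a_t = (μ t²/π²)^(1/3) = (3.986×10^5 × (41004)² / π²)^(1/3) = 40797 km.
Since a_t = (r₁ + r₂)/2, r₂ = 2a_t − r₁ = 2×40797 − 8624 = 72970 km.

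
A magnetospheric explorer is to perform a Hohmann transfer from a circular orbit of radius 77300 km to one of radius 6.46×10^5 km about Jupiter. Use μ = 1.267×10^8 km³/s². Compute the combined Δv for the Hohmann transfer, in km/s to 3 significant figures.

Δv = 21.2 km/s

Semi-major axis of the transfer orbit: a_t = (77300 + 6.460×10^5)/2 = 3.6165×10^5 km.
At r₁ the circular-orbit speed is v₁ = √(μ/r₁) = 40.49 km/s.
Transfer-orbit speed at r₁ (vis-viva equation): v_p = √[μ(2/r₁ − 1/a_t)] = 54.11 km/s.
First burn Δv₁ = |v_p − v₁| = 13.62 km/s.
Circular speed at r₂: v₂ = √(μ/r₂) = 14.005 km/s.
Transfer-orbit speed at r₂: v_a = √[μ(2/r₂ − 1/a_t)] = 6.4747 km/s.
Second burn Δv₂ = |v₂ − v_a| = 7.530 km/s.
Total Δv = Δv₁ + Δv₂ = 21.15 km/s.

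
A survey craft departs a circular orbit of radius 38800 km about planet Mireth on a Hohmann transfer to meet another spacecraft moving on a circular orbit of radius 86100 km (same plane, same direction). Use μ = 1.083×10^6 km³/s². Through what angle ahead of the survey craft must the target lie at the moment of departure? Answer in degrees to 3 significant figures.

φ = 68.8°

The Hohmann ellipse has a_t = (r₁ + r₂)/2 = 62450 km.
The half-period of the transfer ellipse is t = π√(a_t³/μ) = 47112 s.
Target angular speed ω₂ = √(μ/r₂³) = 4.1192×10^-5 rad/s.
Angle swept by the target during transfer: ω₂·t = 1.941 rad = 111.2°.
The survey craft traverses 180° on the transfer ellipse, so the target must lead by 180° − 111.2° = 68.8°.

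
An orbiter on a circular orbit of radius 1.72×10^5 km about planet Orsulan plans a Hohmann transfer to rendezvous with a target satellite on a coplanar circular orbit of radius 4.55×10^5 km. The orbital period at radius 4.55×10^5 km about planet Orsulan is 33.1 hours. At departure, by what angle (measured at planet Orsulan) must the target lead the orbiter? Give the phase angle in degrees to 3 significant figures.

φ = 77.1°

From Kepler's third law T² = 4π²r³/μ at r = 4.55×10^5 km, T = 33.1 hours = 33.1 × 3600 s = 1.1916×10^5 s: μ = 4π²r³/T² = 2.61898×10^8 km³/s².
Semi-major axis of the transfer orbit: a_t = (1.720×10^5 + 4.550×10^5)/2 = 3.135×10^5 km.
Transfer time t = π√(a_t³/μ) = 34075.3 s.
Target angular speed ω₂ = √(μ/r₂³) = 5.27290×10^-5 rad/s.
Angle swept by the target during transfer: ω₂·t = 1.7968 rad = 102.9°.
Arrival is 180° from departure on the ellipse, so φ = 180° − 102.9° = 77.1°.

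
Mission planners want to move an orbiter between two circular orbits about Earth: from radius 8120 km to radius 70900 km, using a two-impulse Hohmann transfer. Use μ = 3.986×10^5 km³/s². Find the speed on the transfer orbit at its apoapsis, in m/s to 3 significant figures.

v = 1070 m/s

The Hohmann ellipse has a_t = (r₁ + r₂)/2 = 39510 km.
The apoapsis of the transfer ellipse is at r = 70900 km.
Vis-viva: v = √[μ(2/r − 1/a_t)] = √[3.986×10^5 × (2/70900 − 1/39510)] = 1.075 km/s.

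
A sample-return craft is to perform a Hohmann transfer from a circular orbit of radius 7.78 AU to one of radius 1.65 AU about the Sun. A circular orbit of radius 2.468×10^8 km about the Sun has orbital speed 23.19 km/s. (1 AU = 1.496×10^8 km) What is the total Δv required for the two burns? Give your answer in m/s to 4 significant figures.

From the circular-orbit relation v² = μ/r at r = 2.468×10^8 km: μ = v²r = (23.19)² × 2.468×10^8 = 1.32723×10^11 km³/s².
In km: r₁ = 7.78 × 1.496×10^8 = 1.163888×10^9 km; r₂ = 1.65 × 1.496×10^8 = 2.4684×10^8 km.
Transfer-ellipse semi-major axis a_t = (r₁ + r₂)/2 = (1.163888×10^9 + 2.4684×10^8)/2 = 7.05364×10^8 km.
At r₁ the circular-orbit speed is v₁ = √(μ/r₁) = 10.679 km/s.
Transfer-orbit speed at r₁ (v² = μ(2/r − 1/a)): v_a = √[μ(2/r₁ − 1/a_t)] = 6.3171 km/s.
First burn Δv₁ = |v_a − v₁| = 4.362 km/s.
Circular speed at r₂: v₂ = √(μ/r₂) = 23.188 km/s.
Transfer-orbit speed at r₂: v_p = √[μ(2/r₂ − 1/a_t)] = 29.786 km/s.
Second burn Δv₂ = |v₂ − v_p| = 6.598 km/s.
Δv = Δv₁ + Δv₂ = 4.362 + 6.598 = 10.96 km/s.

Δv = 10960 m/s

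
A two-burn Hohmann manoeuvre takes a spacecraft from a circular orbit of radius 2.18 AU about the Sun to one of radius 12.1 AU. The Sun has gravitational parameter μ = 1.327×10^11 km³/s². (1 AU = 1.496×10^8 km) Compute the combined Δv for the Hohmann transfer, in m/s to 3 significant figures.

In km: r₁ = 2.18 × 1.496×10^8 = 3.26128×10^8 km; r₂ = 12.1 × 1.496×10^8 = 1.81016×10^9 km.
Transfer-ellipse semi-major axis a_t = (r₁ + r₂)/2 = (3.26128×10^8 + 1.81016×10^9)/2 = 1.068144×10^9 km.
Circular speed at r₁: v₁ = √(μ/r₁) = √(1.327×10^11/3.26128×10^8) = 20.1716 km/s.
On the transfer ellipse at r₁, vis-viva gives v_p = √[μ(2/r₁ − 1/a_t)] = 26.2594 km/s.
First burn Δv₁ = |v_p − v₁| = 6.088 km/s.
At r₂, v₂ = √(μ/r₂) = 8.562 km/s.
Transfer-orbit speed at r₂: v_a = √[μ(2/r₂ − 1/a_t)] = 4.731 km/s.
Second burn Δv₂ = |v₂ − v_a| = 3.831 km/s.
Δv = Δv₁ + Δv₂ = 6.088 + 3.831 = 9.919 km/s.

Δv = 9920 m/s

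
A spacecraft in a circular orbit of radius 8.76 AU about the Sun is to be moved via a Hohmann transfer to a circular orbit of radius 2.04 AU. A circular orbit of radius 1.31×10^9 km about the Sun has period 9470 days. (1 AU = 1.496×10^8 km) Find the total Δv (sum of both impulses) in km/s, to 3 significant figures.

Δv = 9.58 km/s

From Kepler's third law T² = 4π²r³/μ at r = 1.31×10^9 km, T = 9470 days = 9470 × 86400 s = 8.18208×10^8 s: μ = 4π²r³/T² = 1.32570×10^11 km³/s².
In km: r₁ = 8.76 × 1.496×10^8 = 1.310496×10^9 km; r₂ = 2.04 × 1.496×10^8 = 3.05184×10^8 km.
Semi-major axis of the transfer orbit: a_t = (1.310496×10^9 + 3.05184×10^8)/2 = 8.0784×10^8 km.
At r₁ the circular-orbit speed is v₁ = √(μ/r₁) = 10.058 km/s.
On the transfer ellipse at r₁, vis-viva equation gives v_a = √[μ(2/r₁ − 1/a_t)] = 6.1819 km/s.
First burn Δv₁ = |v_a − v₁| = 3.876 km/s.
At r₂, v₂ = √(μ/r₂) = 20.842 km/s.
Transfer-orbit speed at r₂: v_p = √[μ(2/r₂ − 1/a_t)] = 26.546 km/s.
Second burn Δv₂ = |v₂ − v_p| = 5.704 km/s.
Δv = Δv₁ + Δv₂ = 3.876 + 5.704 = 9.580 km/s.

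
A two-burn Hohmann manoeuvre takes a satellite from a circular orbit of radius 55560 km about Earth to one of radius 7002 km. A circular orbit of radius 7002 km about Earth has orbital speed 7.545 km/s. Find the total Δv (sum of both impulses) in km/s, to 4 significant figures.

Δv = 3.922 km/s

From the circular-orbit relation v² = μ/r at r = 7002 km: μ = v²r = (7.545)² × 7002 = 3.98603×10^5 km³/s².
The Hohmann ellipse has a_t = (r₁ + r₂)/2 = 31281 km.
At r₁ the circular-orbit speed is v₁ = √(μ/r₁) = 2.67848 km/s.
On the transfer ellipse at r₁, vis-viva equation gives v_a = √[μ(2/r₁ − 1/a_t)] = 1.26724 km/s.
First burn Δv₁ = |v_a − v₁| = 1.4112 km/s.
Circular speed at r₂: v₂ = √(μ/r₂) = 7.54500 km/s.
Transfer-orbit speed at r₂: v_p = √[μ(2/r₂ − 1/a_t)] = 10.0554 km/s.
Second burn Δv₂ = |v₂ − v_p| = 2.5104 km/s.
Total Δv = Δv₁ + Δv₂ = 3.922 km/s.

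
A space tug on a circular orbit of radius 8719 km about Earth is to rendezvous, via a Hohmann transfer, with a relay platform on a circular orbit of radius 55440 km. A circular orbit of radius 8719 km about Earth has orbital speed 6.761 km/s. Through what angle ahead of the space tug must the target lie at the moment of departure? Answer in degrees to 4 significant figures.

From the circular-orbit relation v² = μ/r at r = 8719 km: μ = v²r = (6.761)² × 8719 = 3.98555×10^5 km³/s².
Semi-major axis of the transfer orbit: a_t = (8719 + 55440)/2 = 32079.5 km.
The half-period of the transfer ellipse is t = π√(a_t³/μ) = 28592 s.
Target angular speed ω₂ = √(μ/r₂³) = 4.8363×10^-5 rad/s.
Angle swept by the target during transfer: ω₂·t = 1.3828 rad = 79.23°.
Arrival is 180° from departure on the ellipse, so φ = 180° − 79.23° = 100.8°.

φ = 100.8°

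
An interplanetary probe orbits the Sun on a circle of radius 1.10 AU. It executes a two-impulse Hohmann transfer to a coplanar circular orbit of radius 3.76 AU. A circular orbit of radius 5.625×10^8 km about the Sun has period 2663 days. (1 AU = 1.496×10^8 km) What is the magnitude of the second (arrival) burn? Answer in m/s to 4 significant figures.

From Kepler's third law T² = 4π²r³/μ at r = 5.625×10^8 km, T = 2663 days = 2663 × 86400 s = 2.300832×10^8 s: μ = 4π²r³/T² = 1.32726×10^11 km³/s².
In km: r₁ = 1.10 × 1.496×10^8 = 1.6456×10^8 km; r₂ = 3.76 × 1.496×10^8 = 5.62496×10^8 km.
Transfer-ellipse semi-major axis a_t = (r₁ + r₂)/2 = (1.6456×10^8 + 5.62496×10^8)/2 = 3.63528×10^8 km.
Circular speed at r = 5.62496×10^8 km: v_c = √(μ/r) = 15.361 km/s.
Vis-viva on the transfer ellipse at r = 5.62496×10^8 km gives v_t = √[μ(2/r − 1/a_t)] = 10.335 km/s.
Δv₂ = |v_t − v_c| = |10.335 − 15.361| = 5.026 km/s.

Δv₂ = 5026 m/s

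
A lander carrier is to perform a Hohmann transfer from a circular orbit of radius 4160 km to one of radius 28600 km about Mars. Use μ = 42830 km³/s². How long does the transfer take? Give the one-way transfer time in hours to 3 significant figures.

t = 8.84 hours

Semi-major axis of the transfer orbit: a_t = (4160 + 28600)/2 = 16380 km.
By Kepler's third law the transfer-orbit period is T = 2π√(a_t³/μ), so t = T/2 = 31820 s.
Converting: 31820 s ÷ 3600 s/hour = 8.84 hours.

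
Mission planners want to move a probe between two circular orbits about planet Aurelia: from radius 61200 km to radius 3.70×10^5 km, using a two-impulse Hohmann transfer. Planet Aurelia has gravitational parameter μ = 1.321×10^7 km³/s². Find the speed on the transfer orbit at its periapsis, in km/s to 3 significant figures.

The Hohmann ellipse has a_t = (r₁ + r₂)/2 = 2.156×10^5 km.
The periapsis of the transfer ellipse is at r = 61200 km.
From the vis-viva equation, v = √[μ(2/r − 1/a_t)] = 19.25 km/s.

v = 19.2 km/s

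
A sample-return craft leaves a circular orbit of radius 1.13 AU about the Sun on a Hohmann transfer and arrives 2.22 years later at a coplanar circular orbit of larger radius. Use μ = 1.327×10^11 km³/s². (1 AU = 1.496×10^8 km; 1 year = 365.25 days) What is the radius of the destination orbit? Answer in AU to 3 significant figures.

r₂ = 4.27 AU

In km: r₁ = 1.13 × 1.496×10^8 = 1.69048×10^8 km.
Transfer time t = 2.22 years × 365.25 × 86400 s = 7.0057872×10^7 s, and t = π√(a_t³/μ).
So a_t = (μ t²/π²)^(1/3) = (1.327×10^11 × (7.0057872×10^7)² / π²)^(1/3) = 4.0411×10^8 km.
Since a_t = (r₁ + r₂)/2, r₂ = 2a_t − r₁ = 2×4.0411×10^8 − 1.69048×10^8 = 6.39172×10^8 km.
In AU: r₂ = 6.39172×10^8 / 1.496×10^8 = 4.27 AU.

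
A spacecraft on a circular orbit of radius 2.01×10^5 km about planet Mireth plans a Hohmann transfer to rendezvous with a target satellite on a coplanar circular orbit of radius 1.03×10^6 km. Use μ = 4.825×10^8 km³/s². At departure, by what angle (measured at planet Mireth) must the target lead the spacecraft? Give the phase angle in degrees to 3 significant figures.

Transfer-ellipse semi-major axis a_t = (r₁ + r₂)/2 = (2.010×10^5 + 1.030×10^6)/2 = 6.155×10^5 km.
Transfer time t = π√(a_t³/μ) = 69062.7 s.
The target's mean motion on its circular orbit is ω₂ = √(μ/r₂³) = 2.10132×10^-5 rad/s.
Angle swept by the target during transfer: ω₂·t = 1.45123 rad = 83.149°.
Arrival is 180° from departure on the ellipse, so φ = 180° − 83.149° = 96.9°.

φ = 96.9°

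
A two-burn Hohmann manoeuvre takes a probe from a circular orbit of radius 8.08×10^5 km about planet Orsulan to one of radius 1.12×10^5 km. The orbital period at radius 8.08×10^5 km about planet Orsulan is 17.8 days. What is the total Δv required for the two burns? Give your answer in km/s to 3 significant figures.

Δv = 4.56 km/s

From Kepler's third law T² = 4π²r³/μ at r = 8.08×10^5 km, T = 17.8 days = 17.8 × 86400 s = 1.53792×10^6 s: μ = 4π²r³/T² = 8.80494×10^6 km³/s².
The Hohmann ellipse has a_t = (r₁ + r₂)/2 = 4.600×10^5 km.
At r₁ the circular-orbit speed is v₁ = √(μ/r₁) = 3.301 km/s.
Transfer-orbit speed at r₁ (vis-viva equation): v_a = √[μ(2/r₁ − 1/a_t)] = 1.629 km/s.
First burn Δv₁ = |v_a − v₁| = 1.672 km/s.
Circular speed at r₂: v₂ = √(μ/r₂) = 8.86654 km/s.
Transfer-orbit speed at r₂: v_p = √[μ(2/r₂ − 1/a_t)] = 11.7512 km/s.
Second burn Δv₂ = |v₂ − v_p| = 2.885 km/s.
Δv = Δv₁ + Δv₂ = 1.672 + 2.885 = 4.557 km/s.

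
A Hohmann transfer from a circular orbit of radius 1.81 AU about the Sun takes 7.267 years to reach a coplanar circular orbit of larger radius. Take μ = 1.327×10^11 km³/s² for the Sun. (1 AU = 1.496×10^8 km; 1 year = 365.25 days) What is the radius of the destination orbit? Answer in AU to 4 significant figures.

r₂ = 10.10 AU

In km: r₁ = 1.81 × 1.496×10^8 = 2.70776×10^8 km.
Transfer time t = 7.267 years × 365.25 × 86400 s = 2.293290792×10^8 s, and t = π√(a_t³/μ).
So a_t = (μ t²/π²)^(1/3) = (1.327×10^11 × (2.293290792×10^8)² / π²)^(1/3) = 8.9090×10^8 km.
Since a_t = (r₁ + r₂)/2, r₂ = 2a_t − r₁ = 2×8.9090×10^8 − 2.70776×10^8 = 1.511024×10^9 km.
In AU: r₂ = 1.511024×10^9 / 1.496×10^8 = 10.10 AU.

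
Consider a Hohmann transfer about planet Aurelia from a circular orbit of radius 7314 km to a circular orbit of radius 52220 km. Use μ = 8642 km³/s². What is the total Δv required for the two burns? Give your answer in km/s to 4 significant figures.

Δv = 0.5579 km/s

Semi-major axis of the transfer orbit: a_t = (7314 + 52220)/2 = 29767 km.
Circular speed at r₁: v₁ = √(μ/r₁) = √(8642/7314) = 1.0870 km/s.
On the transfer ellipse at r₁, vis-viva gives v_p = √[μ(2/r₁ − 1/a_t)] = 1.4397 km/s.
First burn Δv₁ = |v_p − v₁| = 0.3527 km/s.
Circular speed at r₂: v₂ = √(μ/r₂) = 0.40681 km/s.
Transfer-orbit speed at r₂: v_a = √[μ(2/r₂ − 1/a_t)] = 0.20165 km/s.
Second burn Δv₂ = |v₂ − v_a| = 0.2052 km/s.
Total Δv = Δv₁ + Δv₂ = 0.5579 km/s.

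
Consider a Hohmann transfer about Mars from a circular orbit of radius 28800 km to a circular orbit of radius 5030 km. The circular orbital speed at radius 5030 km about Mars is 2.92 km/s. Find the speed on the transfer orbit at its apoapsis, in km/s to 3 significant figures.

v = 0.665 km/s

From the circular-orbit relation v² = μ/r at r = 5030 km: μ = v²r = (2.92)² × 5030 = 42887.8 km³/s².
Transfer-ellipse semi-major axis a_t = (r₁ + r₂)/2 = (28800 + 5030)/2 = 16915 km.
The apoapsis of the transfer ellipse is at r = 28800 km.
Applying v² = μ(2/r − 1/a_t): v = 0.6655 km/s.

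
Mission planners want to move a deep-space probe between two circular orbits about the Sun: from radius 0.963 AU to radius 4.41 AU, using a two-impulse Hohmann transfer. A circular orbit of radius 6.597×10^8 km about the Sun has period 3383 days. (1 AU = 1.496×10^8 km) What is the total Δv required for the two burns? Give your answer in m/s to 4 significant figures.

From Kepler's third law T² = 4π²r³/μ at r = 6.597×10^8 km, T = 3383 days = 3383 × 86400 s = 2.922912×10^8 s: μ = 4π²r³/T² = 1.32668×10^11 km³/s².
In km: r₁ = 0.963 × 1.496×10^8 = 1.440648×10^8 km; r₂ = 4.41 × 1.496×10^8 = 6.59736×10^8 km.
Semi-major axis of the transfer orbit: a_t = (1.440648×10^8 + 6.59736×10^8)/2 = 4.019004×10^8 km.
Circular speed at r₁: v₁ = √(μ/r₁) = √(1.32668×10^11/1.440648×10^8) = 30.3462 km/s.
On the transfer ellipse at r₁, vis-viva gives v_p = √[μ(2/r₁ − 1/a_t)] = 38.8804 km/s.
First burn Δv₁ = |v_p − v₁| = 8.5342 km/s.
At r₂, v₂ = √(μ/r₂) = 14.1807 km/s.
Transfer-orbit speed at r₂: v_a = √[μ(2/r₂ − 1/a_t)] = 8.49021 km/s.
Second burn Δv₂ = |v₂ − v_a| = 5.6905 km/s.
Δv = Δv₁ + Δv₂ = 8.5342 + 5.6905 = 14.22 km/s.

Δv = 14220 m/s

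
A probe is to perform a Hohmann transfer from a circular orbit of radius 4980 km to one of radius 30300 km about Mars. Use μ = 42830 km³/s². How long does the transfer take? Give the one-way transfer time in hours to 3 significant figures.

t = 9.88 hours

The Hohmann ellipse has a_t = (r₁ + r₂)/2 = 17640 km.
Half the transfer-orbit period gives t = π√(a_t³/μ) = 35570 s.
Converting: 35570 s ÷ 3600 s/hour = 9.88 hours.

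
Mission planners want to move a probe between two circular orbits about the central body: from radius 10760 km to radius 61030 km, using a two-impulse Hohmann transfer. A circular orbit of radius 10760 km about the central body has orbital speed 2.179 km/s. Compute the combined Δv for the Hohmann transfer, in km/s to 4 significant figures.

Δv = 1.076 km/s

From the circular-orbit relation v² = μ/r at r = 10760 km: μ = v²r = (2.179)² × 10760 = 51088.9 km³/s².
The Hohmann ellipse has a_t = (r₁ + r₂)/2 = 35895 km.
At r₁ the circular-orbit speed is v₁ = √(μ/r₁) = 2.1790 km/s.
Transfer-orbit speed at r₁ (vis-viva equation): v_p = √[μ(2/r₁ − 1/a_t)] = 2.8413 km/s.
First burn Δv₁ = |v_p − v₁| = 0.6623 km/s.
At r₂, v₂ = √(μ/r₂) = 0.9149 km/s.
Transfer-orbit speed at r₂: v_a = √[μ(2/r₂ − 1/a_t)] = 0.5009 km/s.
Second burn Δv₂ = |v₂ − v_a| = 0.4140 km/s.
Δv = Δv₁ + Δv₂ = 0.6623 + 0.4140 = 1.076 km/s.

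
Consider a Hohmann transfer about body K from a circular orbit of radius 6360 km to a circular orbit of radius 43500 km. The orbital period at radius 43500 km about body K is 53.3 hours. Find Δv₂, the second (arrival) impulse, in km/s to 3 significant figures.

From Kepler's third law T² = 4π²r³/μ at r = 43500 km, T = 53.3 hours = 53.3 × 3600 s = 1.9188×10^5 s: μ = 4π²r³/T² = 88260.8 km³/s².
Semi-major axis of the transfer orbit: a_t = (6360 + 43500)/2 = 24930 km.
On the circular orbit at r = 43500 km, v_c = √(μ/r) = 1.42442 km/s.
Vis-viva on the transfer ellipse at r = 43500 km gives v_t = √[μ(2/r − 1/a_t)] = 0.719460 km/s.
Δv₂ = |v_t − v_c| = |0.719460 − 1.42442| = 0.7050 km/s.

Δv₂ = 0.705 km/s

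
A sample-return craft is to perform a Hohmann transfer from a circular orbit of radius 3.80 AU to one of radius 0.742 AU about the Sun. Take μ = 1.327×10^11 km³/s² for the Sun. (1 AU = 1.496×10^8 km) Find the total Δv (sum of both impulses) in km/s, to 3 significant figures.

Δv = 16.7 km/s

In km: r₁ = 3.80 × 1.496×10^8 = 5.6848×10^8 km; r₂ = 0.742 × 1.496×10^8 = 1.110032×10^8 km.
The Hohmann ellipse has a_t = (r₁ + r₂)/2 = 3.397416×10^8 km.
At r₁ the circular-orbit speed is v₁ = √(μ/r₁) = 15.2784 km/s.
Transfer-orbit speed at r₁ (vis-viva): v_a = √[μ(2/r₁ − 1/a_t)] = 8.73316 km/s.
First burn Δv₁ = |v_a − v₁| = 6.54524 km/s.
Circular speed at r₂: v₂ = √(μ/r₂) = 34.57544 km/s.
Transfer-orbit speed at r₂: v_p = √[μ(2/r₂ − 1/a_t)] = 44.72506 km/s.
Second burn Δv₂ = |v₂ − v_p| = 10.1496 km/s.
Δv = Δv₁ + Δv₂ = 6.54524 + 10.1496 = 16.69 km/s.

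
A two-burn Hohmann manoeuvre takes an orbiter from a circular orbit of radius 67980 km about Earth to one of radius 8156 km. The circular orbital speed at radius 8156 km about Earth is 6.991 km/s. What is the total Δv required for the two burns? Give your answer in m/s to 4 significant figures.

From the circular-orbit relation v² = μ/r at r = 8156 km: μ = v²r = (6.991)² × 8156 = 3.98617×10^5 km³/s².
Semi-major axis of the transfer orbit: a_t = (67980 + 8156)/2 = 38068 km.
Circular speed at r₁: v₁ = √(μ/r₁) = √(3.98617×10^5/67980) = 2.422 km/s.
Transfer-orbit speed at r₁ (v² = μ(2/r − 1/a)): v_a = √[μ(2/r₁ − 1/a_t)] = 1.121 km/s.
First burn Δv₁ = |v_a − v₁| = 1.301 km/s.
Circular speed at r₂: v₂ = √(μ/r₂) = 6.991 km/s.
Transfer-orbit speed at r₂: v_p = √[μ(2/r₂ − 1/a_t)] = 9.342 km/s.
Second burn Δv₂ = |v₂ − v_p| = 2.351 km/s.
Total Δv = Δv₁ + Δv₂ = 3.652 km/s.

Δv = 3652 m/s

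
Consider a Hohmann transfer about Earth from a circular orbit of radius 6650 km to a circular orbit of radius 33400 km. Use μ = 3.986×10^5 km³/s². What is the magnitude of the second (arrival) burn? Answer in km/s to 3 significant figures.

The Hohmann ellipse has a_t = (r₁ + r₂)/2 = 20025 km.
Circular speed at r = 33400 km: v_c = √(μ/r) = 3.455 km/s.
Vis-viva on the transfer ellipse at r = 33400 km gives v_t = √[μ(2/r − 1/a_t)] = 1.991 km/s.
Δv₂ = |v_t − v_c| = |1.991 − 3.455| = 1.464 km/s.

Δv₂ = 1.46 km/s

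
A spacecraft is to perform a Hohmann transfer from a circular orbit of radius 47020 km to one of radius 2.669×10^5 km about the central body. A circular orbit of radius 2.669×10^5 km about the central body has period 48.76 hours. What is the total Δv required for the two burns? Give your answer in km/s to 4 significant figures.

From Kepler's third law T² = 4π²r³/μ at r = 2.669×10^5 km, T = 48.76 hours = 48.76 × 3600 s = 1.75536×10^5 s: μ = 4π²r³/T² = 2.43598×10^7 km³/s².
The Hohmann ellipse has a_t = (r₁ + r₂)/2 = 1.5696×10^5 km.
Circular speed at r₁: v₁ = √(μ/r₁) = √(2.43598×10^7/47020) = 22.7612 km/s.
Transfer-orbit speed at r₁ (vis-viva equation): v_p = √[μ(2/r₁ − 1/a_t)] = 29.6808 km/s.
First burn Δv₁ = |v_p − v₁| = 6.9196 km/s.
Circular speed at r₂: v₂ = √(μ/r₂) = 9.5535 km/s.
Transfer-orbit speed at r₂: v_a = √[μ(2/r₂ − 1/a_t)] = 5.2289 km/s.
Second burn Δv₂ = |v₂ − v_a| = 4.3246 km/s.
Δv = Δv₁ + Δv₂ = 6.9196 + 4.3246 = 11.24 km/s.

Δv = 11.24 km/s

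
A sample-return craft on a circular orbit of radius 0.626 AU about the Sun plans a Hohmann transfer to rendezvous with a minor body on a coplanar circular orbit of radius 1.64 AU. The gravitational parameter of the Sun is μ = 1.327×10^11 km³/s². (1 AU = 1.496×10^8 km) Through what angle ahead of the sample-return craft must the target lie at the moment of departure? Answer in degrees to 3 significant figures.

In km: r₁ = 0.626 × 1.496×10^8 = 9.36496×10^7 km; r₂ = 1.64 × 1.496×10^8 = 2.45344×10^8 km.
The Hohmann ellipse has a_t = (r₁ + r₂)/2 = 1.694968×10^8 km.
Transfer time t = π√(a_t³/μ) = 1.903×10^7 s.
The target's mean motion on its circular orbit is ω₂ = √(μ/r₂³) = 9.479×10^-8 rad/s.
Angle swept by the target during transfer: ω₂·t = 1.804 rad = 103.4°.
The sample-return craft traverses 180° on the transfer ellipse, so the target must lead by 180° − 103.4° = 76.6°.

φ = 76.6°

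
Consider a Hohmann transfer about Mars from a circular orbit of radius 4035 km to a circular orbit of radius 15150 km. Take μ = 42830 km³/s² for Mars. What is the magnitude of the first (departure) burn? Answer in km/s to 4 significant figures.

The Hohmann ellipse has a_t = (r₁ + r₂)/2 = 9592.5 km.
On the circular orbit at r = 4035 km, v_c = √(μ/r) = 3.2580 km/s.
Vis-viva on the transfer ellipse at r = 4035 km gives v_t = √[μ(2/r − 1/a_t)] = 4.0944 km/s.
Δv₁ = |v_t − v_c| = |4.0944 − 3.2580| = 0.8364 km/s.

Δv₁ = 0.8364 km/s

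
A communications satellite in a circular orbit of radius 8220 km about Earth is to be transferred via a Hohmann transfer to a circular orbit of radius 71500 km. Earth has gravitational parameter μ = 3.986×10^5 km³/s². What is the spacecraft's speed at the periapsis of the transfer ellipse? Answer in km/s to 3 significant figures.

v = 9.33 km/s

Semi-major axis of the transfer orbit: a_t = (8220 + 71500)/2 = 39860 km.
The periapsis of the transfer ellipse is at r = 8220 km.
Applying v² = μ(2/r − 1/a_t): v = 9.326 km/s.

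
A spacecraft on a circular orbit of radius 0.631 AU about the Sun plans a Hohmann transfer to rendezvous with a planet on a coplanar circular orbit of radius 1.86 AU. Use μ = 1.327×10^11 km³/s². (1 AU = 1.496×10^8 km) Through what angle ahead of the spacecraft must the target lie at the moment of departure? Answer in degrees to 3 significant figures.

In km: r₁ = 0.631 × 1.496×10^8 = 9.43976×10^7 km; r₂ = 1.86 × 1.496×10^8 = 2.78256×10^8 km.
Transfer-ellipse semi-major axis a_t = (r₁ + r₂)/2 = (9.43976×10^7 + 2.78256×10^8)/2 = 1.863268×10^8 km.
The half-period of the transfer ellipse is t = π√(a_t³/μ) = 2.19345×10^7 s.
The target's mean motion on its circular orbit is ω₂ = √(μ/r₂³) = 7.84817×10^-8 rad/s.
Angle swept by the target during transfer: ω₂·t = 1.7215 rad = 98.63°.
The spacecraft traverses 180° on the transfer ellipse, so the target must lead by 180° − 98.63° = 81.4°.

φ = 81.4°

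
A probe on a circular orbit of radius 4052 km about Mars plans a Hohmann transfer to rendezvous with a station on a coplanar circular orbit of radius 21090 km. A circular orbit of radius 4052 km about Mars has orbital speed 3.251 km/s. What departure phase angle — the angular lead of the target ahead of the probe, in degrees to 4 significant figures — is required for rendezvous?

From the circular-orbit relation v² = μ/r at r = 4052 km: μ = v²r = (3.251)² × 4052 = 42825.6 km³/s².
Transfer-ellipse semi-major axis a_t = (r₁ + r₂)/2 = (4052 + 21090)/2 = 12571 km.
The half-period of the transfer ellipse is t = π√(a_t³/μ) = 21397 s.
The target's mean motion on its circular orbit is ω₂ = √(μ/r₂³) = 6.7567×10^-5 rad/s.
Angle swept by the target during transfer: ω₂·t = 1.4457 rad = 82.83°.
Arrival is 180° from departure on the ellipse, so φ = 180° − 82.83° = 97.17°.

φ = 97.17°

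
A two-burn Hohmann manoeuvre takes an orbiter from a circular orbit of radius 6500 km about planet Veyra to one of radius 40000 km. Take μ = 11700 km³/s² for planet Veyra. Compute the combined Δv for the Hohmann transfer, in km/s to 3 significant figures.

Semi-major axis of the transfer orbit: a_t = (6500 + 40000)/2 = 23250 km.
Circular speed at r₁: v₁ = √(μ/r₁) = √(11700/6500) = 1.34164 km/s.
Transfer-orbit speed at r₁ (vis-viva): v_p = √[μ(2/r₁ − 1/a_t)] = 1.75977 km/s.
First burn Δv₁ = |v_p − v₁| = 0.4181 km/s.
At r₂, v₂ = √(μ/r₂) = 0.54083 km/s.
Transfer-orbit speed at r₂: v_a = √[μ(2/r₂ − 1/a_t)] = 0.28596 km/s.
Second burn Δv₂ = |v₂ − v_a| = 0.2549 km/s.
Total Δv = Δv₁ + Δv₂ = 0.6730 km/s.

Δv = 0.673 km/s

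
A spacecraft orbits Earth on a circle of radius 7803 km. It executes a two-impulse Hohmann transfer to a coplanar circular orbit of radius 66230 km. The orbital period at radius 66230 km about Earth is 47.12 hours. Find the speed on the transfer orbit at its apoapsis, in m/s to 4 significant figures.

From Kepler's third law T² = 4π²r³/μ at r = 66230 km, T = 47.12 hours = 47.12 × 3600 s = 1.69632×10^5 s: μ = 4π²r³/T² = 3.98574×10^5 km³/s².
Semi-major axis of the transfer orbit: a_t = (7803 + 66230)/2 = 37016.5 km.
The apoapsis of the transfer ellipse is at r = 66230 km.
Applying v² = μ(2/r − 1/a_t): v = 1.126 km/s.

v = 1126 m/s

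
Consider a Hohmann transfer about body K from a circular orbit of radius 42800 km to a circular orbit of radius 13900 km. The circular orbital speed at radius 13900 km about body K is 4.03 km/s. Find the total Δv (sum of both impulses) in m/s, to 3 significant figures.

From the circular-orbit relation v² = μ/r at r = 13900 km: μ = v²r = (4.03)² × 13900 = 2.25749×10^5 km³/s².
Transfer-ellipse semi-major axis a_t = (r₁ + r₂)/2 = (42800 + 13900)/2 = 28350 km.
Circular speed at r₁: v₁ = √(μ/r₁) = √(2.25749×10^5/42800) = 2.2966 km/s.
On the transfer ellipse at r₁, vis-viva gives v_a = √[μ(2/r₁ − 1/a_t)] = 1.6081 km/s.
First burn Δv₁ = |v_a − v₁| = 0.6885 km/s.
At r₂, v₂ = √(μ/r₂) = 4.0300 km/s.
Transfer-orbit speed at r₂: v_p = √[μ(2/r₂ − 1/a_t)] = 4.9517 km/s.
Second burn Δv₂ = |v₂ − v_p| = 0.9217 km/s.
Total Δv = Δv₁ + Δv₂ = 1.610 km/s.

Δv = 1610 m/s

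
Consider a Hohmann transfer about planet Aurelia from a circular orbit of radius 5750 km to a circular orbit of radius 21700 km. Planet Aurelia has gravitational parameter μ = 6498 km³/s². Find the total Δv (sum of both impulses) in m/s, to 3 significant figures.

Δv = 467 m/s

Transfer-ellipse semi-major axis a_t = (r₁ + r₂)/2 = (5750 + 21700)/2 = 13725 km.
At r₁ the circular-orbit speed is v₁ = √(μ/r₁) = 1.06306 km/s.
On the transfer ellipse at r₁, v² = μ(2/r − 1/a) gives v_p = √[μ(2/r₁ − 1/a_t)] = 1.33669 km/s.
First burn Δv₁ = |v_p − v₁| = 0.27363 km/s.
Circular speed at r₂: v₂ = √(μ/r₂) = 0.54722 km/s.
Transfer-orbit speed at r₂: v_a = √[μ(2/r₂ − 1/a_t)] = 0.35419 km/s.
Second burn Δv₂ = |v₂ − v_a| = 0.19303 km/s.
Δv = Δv₁ + Δv₂ = 0.27363 + 0.19303 = 0.4667 km/s.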